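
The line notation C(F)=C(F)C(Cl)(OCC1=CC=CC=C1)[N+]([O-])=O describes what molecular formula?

C10H8ClF2NO3

Heavy atoms from the SMILES: 10 C, 1 Cl, 2 F, 1 N, 3 O.
Implicit hydrogens by atom environment:
  5 × C (aromatic): 1 H each → 5
  2 × C: no H
  2 × F: no H
  2 × O: no H
  1 × C: 2 H
  1 × C: 1 H
  1 × C (aromatic): no H
  1 × Cl: no H
  1 × N (charge +1): no H
  1 × O (charge -1): no H
  Total hydrogens = 8.
Molecular formula: C10H8ClF2NO3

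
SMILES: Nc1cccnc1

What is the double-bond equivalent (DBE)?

4

Molecular formula from the SMILES: C5H6N2.
DoU = (2C + 2 + N − H − X)/2 = (2·5 + 2 + 2 − 6 − 0)/2 = 8/2 = 4.
(Structurally: 1 ring(s) + 3 π bond(s) = 4.)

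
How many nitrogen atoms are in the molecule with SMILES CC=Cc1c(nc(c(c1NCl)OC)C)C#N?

The symbol for nitrogen appears 3 times in the SMILES.

3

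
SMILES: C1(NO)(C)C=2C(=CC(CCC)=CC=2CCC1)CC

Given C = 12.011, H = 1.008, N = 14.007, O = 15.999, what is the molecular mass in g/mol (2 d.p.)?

247.38

Molecular formula: C16H25NO.
M = 16×12.011 + 25×1.008 + 1×14.007 + 1×15.999 = 247.38 g/mol.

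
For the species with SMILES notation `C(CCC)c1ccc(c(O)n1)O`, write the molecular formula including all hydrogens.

C9H13NO2

Heavy atoms from the SMILES: 9 C, 1 N, 2 O.
Implicit hydrogens by atom environment:
  3 × C: 2 H each → 6
  3 × C (aromatic): no H
  2 × C (aromatic): 1 H each → 2
  2 × O: 1 H each → 2
  1 × C: 3 H
  1 × N (aromatic): no H
  Total hydrogens = 13.
Molecular formula: C9H13NO2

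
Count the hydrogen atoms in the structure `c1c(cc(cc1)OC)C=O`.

Hydrogens are implicit in SMILES; fill each atom to its normal valence:
  4 × C (aromatic): 1 H each → 4
  2 × C (aromatic): no H
  2 × O: no H
  1 × C: 3 H
  1 × C: 1 H
  Total hydrogens = 8.

8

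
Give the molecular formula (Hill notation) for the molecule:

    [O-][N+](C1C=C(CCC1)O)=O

Heavy atoms from the SMILES: 6 C, 1 N, 3 O.
Implicit hydrogens by atom environment:
  3 × C: 2 H each → 6
  2 × C: 1 H each → 2
  1 × C: no H
  1 × N (charge +1): no H
  1 × O: 1 H
  1 × O: no H
  1 × O (charge -1): no H
  Total hydrogens = 9.
Molecular formula: C6H9NO3

C6H9NO3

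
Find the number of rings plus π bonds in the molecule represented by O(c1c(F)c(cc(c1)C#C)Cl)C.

6

Molecular formula from the SMILES: C9H6ClFO.
DoU = (2C + 2 + N − H − X)/2 = (2·9 + 2 + 0 − 6 − 2)/2 = 12/2 = 6.
(Structurally: 1 ring(s) + 5 π bond(s) = 6.)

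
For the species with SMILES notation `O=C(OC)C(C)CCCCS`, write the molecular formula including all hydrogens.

Heavy atoms from the SMILES: 8 C, 2 O, 1 S.
Implicit hydrogens by atom environment:
  4 × C: 2 H each → 8
  2 × C: 3 H each → 6
  2 × O: no H
  1 × C: 1 H
  1 × C: no H
  1 × S: 1 H
  Total hydrogens = 16.
Molecular formula: C8H16O2S

C8H16O2S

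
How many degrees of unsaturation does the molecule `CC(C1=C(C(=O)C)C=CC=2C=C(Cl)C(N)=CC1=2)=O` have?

Molecular formula from the SMILES: C14H12ClNO2.
DoU = (2C + 2 + N − H − X)/2 = (2·14 + 2 + 1 − 12 − 1)/2 = 18/2 = 9.
(Structurally: 2 ring(s) + 7 π bond(s) = 9.)

9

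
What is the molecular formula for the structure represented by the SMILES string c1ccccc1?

C6H6

Heavy atoms from the SMILES: 6 C.
Implicit hydrogens by atom environment:
  6 × C (aromatic): 1 H each → 6
  Total hydrogens = 6.
Molecular formula: C6H6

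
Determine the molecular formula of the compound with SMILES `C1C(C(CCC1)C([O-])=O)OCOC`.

Heavy atoms from the SMILES: 9 C, 4 O.
Implicit hydrogens by atom environment:
  5 × C: 2 H each → 10
  3 × O: no H
  2 × C: 1 H each → 2
  1 × C: 3 H
  1 × C: no H
  1 × O (charge -1): no H
  Total hydrogens = 15.
Net charge -1.
Molecular formula: C9H15O4-

C9H15O4-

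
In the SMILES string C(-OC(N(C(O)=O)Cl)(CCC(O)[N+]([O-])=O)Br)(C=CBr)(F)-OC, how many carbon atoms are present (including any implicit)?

The symbol for carbon appears 9 times in the SMILES. (Cl is a single chlorine, not C + l.)

9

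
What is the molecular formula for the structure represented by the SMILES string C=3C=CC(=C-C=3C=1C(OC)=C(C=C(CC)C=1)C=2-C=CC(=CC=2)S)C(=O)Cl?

Heavy atoms from the SMILES: 22 C, 1 Cl, 2 O, 1 S.
Implicit hydrogens by atom environment:
  10 × C (aromatic): 1 H each → 10
  8 × C (aromatic): no H
  2 × C: 3 H each → 6
  2 × O: no H
  1 × C: 2 H
  1 × C: no H
  1 × Cl: no H
  1 × S: 1 H
  Total hydrogens = 19.
Molecular formula: C22H19ClO2S

C22H19ClO2S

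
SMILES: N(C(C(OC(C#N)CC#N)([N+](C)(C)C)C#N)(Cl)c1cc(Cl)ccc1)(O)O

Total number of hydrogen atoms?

18

Hydrogens are implicit in SMILES; fill each atom to its normal valence:
  5 × C: no H
  4 × C (aromatic): 1 H each → 4
  4 × N: no H
  3 × C: 3 H each → 9
  2 × C (aromatic): no H
  2 × Cl: no H
  2 × O: 1 H each → 2
  1 × C: 2 H
  1 × C: 1 H
  1 × N (charge +1): no H
  1 × O: no H
  Total hydrogens = 18.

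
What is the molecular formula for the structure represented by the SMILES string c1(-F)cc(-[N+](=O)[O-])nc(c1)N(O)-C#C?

Heavy atoms from the SMILES: 7 C, 1 F, 3 N, 3 O.
Implicit hydrogens by atom environment:
  3 × C (aromatic): no H
  2 × C (aromatic): 1 H each → 2
  1 × C: 1 H
  1 × C: no H
  1 × F: no H
  1 × N (aromatic): no H
  1 × N: no H
  1 × N (charge +1): no H
  1 × O: 1 H
  1 × O: no H
  1 × O (charge -1): no H
  Total hydrogens = 4.
Molecular formula: C7H4FN3O3

C7H4FN3O3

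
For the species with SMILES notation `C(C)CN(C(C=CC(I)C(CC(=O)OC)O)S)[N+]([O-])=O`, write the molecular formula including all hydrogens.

C11H19IN2O5S

Heavy atoms from the SMILES: 11 C, 1 I, 2 N, 5 O, 1 S.
Implicit hydrogens by atom environment:
  5 × C: 1 H each → 5
  3 × C: 2 H each → 6
  3 × O: no H
  2 × C: 3 H each → 6
  1 × C: no H
  1 × I: no H
  1 × N: no H
  1 × N (charge +1): no H
  1 × O: 1 H
  1 × O (charge -1): no H
  1 × S: 1 H
  Total hydrogens = 19.
Molecular formula: C11H19IN2O5S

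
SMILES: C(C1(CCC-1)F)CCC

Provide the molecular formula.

Heavy atoms from the SMILES: 8 C, 1 F.
Implicit hydrogens by atom environment:
  6 × C: 2 H each → 12
  1 × C: 3 H
  1 × C: no H
  1 × F: no H
  Total hydrogens = 15.
Molecular formula: C8H15F

C8H15F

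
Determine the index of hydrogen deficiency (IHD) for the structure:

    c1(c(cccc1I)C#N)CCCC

Molecular formula from the SMILES: C11H12IN.
DoU = (2C + 2 + N − H − X)/2 = (2·11 + 2 + 1 − 12 − 1)/2 = 12/2 = 6.
(Structurally: 1 ring(s) + 5 π bond(s) = 6.)

6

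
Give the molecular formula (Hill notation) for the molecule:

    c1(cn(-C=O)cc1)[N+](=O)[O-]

C5H4N2O3

Heavy atoms from the SMILES: 5 C, 2 N, 3 O.
Implicit hydrogens by atom environment:
  3 × C (aromatic): 1 H each → 3
  2 × O: no H
  1 × C: 1 H
  1 × C (aromatic): no H
  1 × N (aromatic): no H
  1 × N (charge +1): no H
  1 × O (charge -1): no H
  Total hydrogens = 4.
Molecular formula: C5H4N2O3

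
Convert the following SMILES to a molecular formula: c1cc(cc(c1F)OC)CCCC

C11H15FO

Heavy atoms from the SMILES: 11 C, 1 F, 1 O.
Implicit hydrogens by atom environment:
  3 × C: 2 H each → 6
  3 × C (aromatic): 1 H each → 3
  3 × C (aromatic): no H
  2 × C: 3 H each → 6
  1 × F: no H
  1 × O: no H
  Total hydrogens = 15.
Molecular formula: C11H15FO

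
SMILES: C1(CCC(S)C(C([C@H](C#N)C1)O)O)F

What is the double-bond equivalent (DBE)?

Molecular formula from the SMILES: C9H14FNO2S.
DoU = (2C + 2 + N − H − X)/2 = (2·9 + 2 + 1 − 14 − 1)/2 = 6/2 = 3.
(Structurally: 1 ring(s) + 2 π bond(s) = 3.)

3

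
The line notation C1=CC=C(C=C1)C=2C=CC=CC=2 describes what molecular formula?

C12H10

Heavy atoms from the SMILES: 12 C.
Implicit hydrogens by atom environment:
  10 × C (aromatic): 1 H each → 10
  2 × C (aromatic): no H
  Total hydrogens = 10.
Molecular formula: C12H10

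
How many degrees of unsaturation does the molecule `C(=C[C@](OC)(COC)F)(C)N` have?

Molecular formula from the SMILES: C7H14FNO2.
DoU = (2C + 2 + N − H − X)/2 = (2·7 + 2 + 1 − 14 − 1)/2 = 2/2 = 1.
(Structurally: 0 ring(s) + 1 π bond(s) = 1.)

1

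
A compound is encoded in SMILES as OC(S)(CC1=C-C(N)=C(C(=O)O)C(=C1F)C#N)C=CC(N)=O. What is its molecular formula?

Heavy atoms from the SMILES: 13 C, 1 F, 3 N, 4 O, 1 S.
Implicit hydrogens by atom environment:
  5 × C (aromatic): no H
  4 × C: no H
  2 × C: 1 H each → 2
  2 × N: 2 H each → 4
  2 × O: 1 H each → 2
  2 × O: no H
  1 × C: 2 H
  1 × C (aromatic): 1 H
  1 × F: no H
  1 × N: no H
  1 × S: 1 H
  Total hydrogens = 12.
Molecular formula: C13H12FN3O4S

C13H12FN3O4S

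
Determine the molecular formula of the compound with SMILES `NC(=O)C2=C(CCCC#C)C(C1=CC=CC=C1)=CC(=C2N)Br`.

C18H17BrN2O

Heavy atoms from the SMILES: 1 Br, 18 C, 2 N, 1 O.
Implicit hydrogens by atom environment:
  6 × C (aromatic): 1 H each → 6
  6 × C (aromatic): no H
  3 × C: 2 H each → 6
  2 × C: no H
  2 × N: 2 H each → 4
  1 × Br: no H
  1 × C: 1 H
  1 × O: no H
  Total hydrogens = 17.
Molecular formula: C18H17BrN2O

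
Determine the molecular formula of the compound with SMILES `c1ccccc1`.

Heavy atoms from the SMILES: 6 C.
Implicit hydrogens by atom environment:
  6 × C (aromatic): 1 H each → 6
  Total hydrogens = 6.
Molecular formula: C6H6

C6H6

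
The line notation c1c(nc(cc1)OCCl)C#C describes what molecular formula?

Heavy atoms from the SMILES: 8 C, 1 Cl, 1 N, 1 O.
Implicit hydrogens by atom environment:
  3 × C (aromatic): 1 H each → 3
  2 × C (aromatic): no H
  1 × C: 2 H
  1 × C: 1 H
  1 × C: no H
  1 × Cl: no H
  1 × N (aromatic): no H
  1 × O: no H
  Total hydrogens = 6.
Molecular formula: C8H6ClNO

C8H6ClNO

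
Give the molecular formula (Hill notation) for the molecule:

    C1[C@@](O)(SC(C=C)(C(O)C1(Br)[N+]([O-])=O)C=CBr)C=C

Heavy atoms from the SMILES: 2 Br, 11 C, 1 N, 4 O, 1 S.
Implicit hydrogens by atom environment:
  5 × C: 1 H each → 5
  3 × C: 2 H each → 6
  3 × C: no H
  2 × Br: no H
  2 × O: 1 H each → 2
  1 × N (charge +1): no H
  1 × O: no H
  1 × O (charge -1): no H
  1 × S: no H
  Total hydrogens = 13.
Molecular formula: C11H13Br2NO4S

C11H13Br2NO4S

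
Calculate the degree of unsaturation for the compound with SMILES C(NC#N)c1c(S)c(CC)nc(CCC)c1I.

Molecular formula from the SMILES: C12H16IN3S.
DoU = (2C + 2 + N − H − X)/2 = (2·12 + 2 + 3 − 16 − 1)/2 = 12/2 = 6.
(Structurally: 1 ring(s) + 5 π bond(s) = 6.)

6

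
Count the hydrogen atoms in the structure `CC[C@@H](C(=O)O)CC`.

Hydrogens are implicit in SMILES; fill each atom to its normal valence:
  2 × C: 3 H each → 6
  2 × C: 2 H each → 4
  1 × C: 1 H
  1 × C: no H
  1 × O: 1 H
  1 × O: no H
  Total hydrogens = 12.

12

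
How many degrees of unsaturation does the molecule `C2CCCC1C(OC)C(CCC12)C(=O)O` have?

Molecular formula from the SMILES: C12H20O3.
DoU = (2C + 2 + N − H − X)/2 = (2·12 + 2 + 0 − 20 − 0)/2 = 6/2 = 3.
(Structurally: 2 ring(s) + 1 π bond(s) = 3.)

3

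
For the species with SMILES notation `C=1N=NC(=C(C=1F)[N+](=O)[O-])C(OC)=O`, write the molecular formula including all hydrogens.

Heavy atoms from the SMILES: 6 C, 1 F, 3 N, 4 O.
Implicit hydrogens by atom environment:
  3 × C (aromatic): no H
  3 × O: no H
  2 × N (aromatic): no H
  1 × C: 3 H
  1 × C (aromatic): 1 H
  1 × C: no H
  1 × F: no H
  1 × N (charge +1): no H
  1 × O (charge -1): no H
  Total hydrogens = 4.
Molecular formula: C6H4FN3O4

C6H4FN3O4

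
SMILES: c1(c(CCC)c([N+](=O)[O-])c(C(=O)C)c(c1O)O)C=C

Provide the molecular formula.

C13H15NO5

Heavy atoms from the SMILES: 13 C, 1 N, 5 O.
Implicit hydrogens by atom environment:
  6 × C (aromatic): no H
  3 × C: 2 H each → 6
  2 × C: 3 H each → 6
  2 × O: 1 H each → 2
  2 × O: no H
  1 × C: 1 H
  1 × C: no H
  1 × N (charge +1): no H
  1 × O (charge -1): no H
  Total hydrogens = 15.
Molecular formula: C13H15NO5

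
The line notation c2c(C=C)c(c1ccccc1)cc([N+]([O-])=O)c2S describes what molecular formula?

C14H11NO2S

Heavy atoms from the SMILES: 14 C, 1 N, 2 O, 1 S.
Implicit hydrogens by atom environment:
  7 × C (aromatic): 1 H each → 7
  5 × C (aromatic): no H
  1 × C: 2 H
  1 × C: 1 H
  1 × N (charge +1): no H
  1 × O: no H
  1 × O (charge -1): no H
  1 × S: 1 H
  Total hydrogens = 11.
Molecular formula: C14H11NO2S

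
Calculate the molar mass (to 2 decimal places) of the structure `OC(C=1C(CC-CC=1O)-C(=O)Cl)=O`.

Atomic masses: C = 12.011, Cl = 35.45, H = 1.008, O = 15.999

204.61

Molecular formula: C8H9ClO4.
M = 8×12.011 + 1×35.45 + 9×1.008 + 4×15.999 = 204.61 g/mol.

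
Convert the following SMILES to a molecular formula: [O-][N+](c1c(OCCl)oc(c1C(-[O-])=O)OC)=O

C7H5ClNO7-

Heavy atoms from the SMILES: 7 C, 1 Cl, 1 N, 7 O.
Implicit hydrogens by atom environment:
  4 × C (aromatic): no H
  4 × O: no H
  2 × O (charge -1): no H
  1 × C: 3 H
  1 × C: 2 H
  1 × C: no H
  1 × Cl: no H
  1 × N (charge +1): no H
  1 × O (aromatic): no H
  Total hydrogens = 5.
Net charge -1.
Molecular formula: C7H5ClNO7-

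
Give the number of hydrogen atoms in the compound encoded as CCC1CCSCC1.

Hydrogens are implicit in SMILES; fill each atom to its normal valence:
  5 × C: 2 H each → 10
  1 × C: 3 H
  1 × C: 1 H
  1 × S: no H
  Total hydrogens = 14.

14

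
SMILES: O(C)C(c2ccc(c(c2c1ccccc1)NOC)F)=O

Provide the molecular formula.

Heavy atoms from the SMILES: 15 C, 1 F, 1 N, 3 O.
Implicit hydrogens by atom environment:
  7 × C (aromatic): 1 H each → 7
  5 × C (aromatic): no H
  3 × O: no H
  2 × C: 3 H each → 6
  1 × C: no H
  1 × F: no H
  1 × N: 1 H
  Total hydrogens = 14.
Molecular formula: C15H14FNO3

C15H14FNO3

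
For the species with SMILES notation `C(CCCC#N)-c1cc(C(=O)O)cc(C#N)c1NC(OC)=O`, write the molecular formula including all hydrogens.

Heavy atoms from the SMILES: 15 C, 3 N, 4 O.
Implicit hydrogens by atom environment:
  4 × C: 2 H each → 8
  4 × C (aromatic): no H
  4 × C: no H
  3 × O: no H
  2 × C (aromatic): 1 H each → 2
  2 × N: no H
  1 × C: 3 H
  1 × N: 1 H
  1 × O: 1 H
  Total hydrogens = 15.
Molecular formula: C15H15N3O4

C15H15N3O4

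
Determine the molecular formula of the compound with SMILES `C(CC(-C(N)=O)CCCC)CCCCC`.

Heavy atoms from the SMILES: 13 C, 1 N, 1 O.
Implicit hydrogens by atom environment:
  9 × C: 2 H each → 18
  2 × C: 3 H each → 6
  1 × C: 1 H
  1 × C: no H
  1 × N: 2 H
  1 × O: no H
  Total hydrogens = 27.
Molecular formula: C13H27NO

C13H27NO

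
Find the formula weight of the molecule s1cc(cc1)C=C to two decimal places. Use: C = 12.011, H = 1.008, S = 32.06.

110.17

Molecular formula: C6H6S.
M = 6×12.011 + 6×1.008 + 1×32.06 = 110.17 g/mol.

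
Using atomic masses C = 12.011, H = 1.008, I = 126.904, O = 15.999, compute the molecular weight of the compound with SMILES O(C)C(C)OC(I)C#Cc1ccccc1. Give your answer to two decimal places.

316.14

Molecular formula: C12H13IO2.
M = 12×12.011 + 13×1.008 + 1×126.904 + 2×15.999 = 316.14 g/mol.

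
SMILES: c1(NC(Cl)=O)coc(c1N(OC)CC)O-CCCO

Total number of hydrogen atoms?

17

Hydrogens are implicit in SMILES; fill each atom to its normal valence:
  4 × C: 2 H each → 8
  3 × C (aromatic): no H
  3 × O: no H
  2 × C: 3 H each → 6
  1 × C (aromatic): 1 H
  1 × C: no H
  1 × Cl: no H
  1 × N: 1 H
  1 × N: no H
  1 × O: 1 H
  1 × O (aromatic): no H
  Total hydrogens = 17.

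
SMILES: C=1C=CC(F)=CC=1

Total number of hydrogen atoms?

Hydrogens are implicit in SMILES; fill each atom to its normal valence:
  5 × C (aromatic): 1 H each → 5
  1 × C (aromatic): no H
  1 × F: no H
  Total hydrogens = 5.

5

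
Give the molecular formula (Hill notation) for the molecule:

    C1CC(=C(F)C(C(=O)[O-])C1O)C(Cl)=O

Heavy atoms from the SMILES: 8 C, 1 Cl, 1 F, 4 O.
Implicit hydrogens by atom environment:
  4 × C: no H
  2 × C: 2 H each → 4
  2 × C: 1 H each → 2
  2 × O: no H
  1 × Cl: no H
  1 × F: no H
  1 × O: 1 H
  1 × O (charge -1): no H
  Total hydrogens = 7.
Net charge -1.
Molecular formula: C8H7ClFO4-

C8H7ClFO4-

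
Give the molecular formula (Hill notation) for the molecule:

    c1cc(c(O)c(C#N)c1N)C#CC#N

C10H5N3O

Heavy atoms from the SMILES: 10 C, 3 N, 1 O.
Implicit hydrogens by atom environment:
  4 × C (aromatic): no H
  4 × C: no H
  2 × C (aromatic): 1 H each → 2
  2 × N: no H
  1 × N: 2 H
  1 × O: 1 H
  Total hydrogens = 5.
Molecular formula: C10H5N3O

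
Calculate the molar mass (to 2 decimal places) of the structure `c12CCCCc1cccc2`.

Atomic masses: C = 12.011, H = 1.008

Molecular formula: C10H12.
M = 10×12.011 + 12×1.008 = 132.21 g/mol.

132.21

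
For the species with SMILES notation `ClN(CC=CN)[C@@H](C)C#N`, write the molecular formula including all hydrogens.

Heavy atoms from the SMILES: 6 C, 1 Cl, 3 N.
Implicit hydrogens by atom environment:
  3 × C: 1 H each → 3
  2 × N: no H
  1 × C: 3 H
  1 × C: 2 H
  1 × C: no H
  1 × Cl: no H
  1 × N: 2 H
  Total hydrogens = 10.
Molecular formula: C6H10ClN3

C6H10ClN3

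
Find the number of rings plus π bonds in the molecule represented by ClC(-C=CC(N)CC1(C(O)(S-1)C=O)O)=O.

4

Molecular formula from the SMILES: C8H10ClNO4S.
DoU = (2C + 2 + N − H − X)/2 = (2·8 + 2 + 1 − 10 − 1)/2 = 8/2 = 4.
(Structurally: 1 ring(s) + 3 π bond(s) = 4.)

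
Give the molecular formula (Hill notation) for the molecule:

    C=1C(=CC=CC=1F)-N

C6H6FN

Heavy atoms from the SMILES: 6 C, 1 F, 1 N.
Implicit hydrogens by atom environment:
  4 × C (aromatic): 1 H each → 4
  2 × C (aromatic): no H
  1 × F: no H
  1 × N: 2 H
  Total hydrogens = 6.
Molecular formula: C6H6FN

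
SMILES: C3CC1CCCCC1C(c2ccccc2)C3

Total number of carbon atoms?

16

The symbol for carbon appears 16 times in the SMILES. Lowercase c denotes aromatic carbon and counts toward C.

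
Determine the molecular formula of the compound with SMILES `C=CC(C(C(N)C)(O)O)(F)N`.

C6H13FN2O2

Heavy atoms from the SMILES: 6 C, 1 F, 2 N, 2 O.
Implicit hydrogens by atom environment:
  2 × C: 1 H each → 2
  2 × C: no H
  2 × N: 2 H each → 4
  2 × O: 1 H each → 2
  1 × C: 3 H
  1 × C: 2 H
  1 × F: no H
  Total hydrogens = 13.
Molecular formula: C6H13FN2O2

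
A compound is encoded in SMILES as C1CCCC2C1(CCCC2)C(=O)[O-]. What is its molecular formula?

C11H17O2-

Heavy atoms from the SMILES: 11 C, 2 O.
Implicit hydrogens by atom environment:
  8 × C: 2 H each → 16
  2 × C: no H
  1 × C: 1 H
  1 × O: no H
  1 × O (charge -1): no H
  Total hydrogens = 17.
Net charge -1.
Molecular formula: C11H17O2-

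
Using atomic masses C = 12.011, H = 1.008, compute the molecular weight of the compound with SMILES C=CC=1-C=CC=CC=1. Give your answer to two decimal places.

Molecular formula: C8H8.
M = 8×12.011 + 8×1.008 = 104.15 g/mol.

104.15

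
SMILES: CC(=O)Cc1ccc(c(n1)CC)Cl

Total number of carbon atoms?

The symbol for carbon appears 10 times in the SMILES. Lowercase c denotes aromatic carbon and counts toward C.

10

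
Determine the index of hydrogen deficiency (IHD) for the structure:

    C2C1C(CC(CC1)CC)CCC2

2

Molecular formula from the SMILES: C12H22.
DoU = (2C + 2 + N − H − X)/2 = (2·12 + 2 + 0 − 22 − 0)/2 = 4/2 = 2.
(Structurally: 2 ring(s) + 0 π bond(s) = 2.)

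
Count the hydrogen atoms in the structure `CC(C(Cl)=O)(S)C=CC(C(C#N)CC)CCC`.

20

Hydrogens are implicit in SMILES; fill each atom to its normal valence:
  4 × C: 1 H each → 4
  3 × C: 3 H each → 9
  3 × C: 2 H each → 6
  3 × C: no H
  1 × Cl: no H
  1 × N: no H
  1 × O: no H
  1 × S: 1 H
  Total hydrogens = 20.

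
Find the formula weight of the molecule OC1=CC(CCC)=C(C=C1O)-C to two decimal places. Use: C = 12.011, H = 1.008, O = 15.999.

Molecular formula: C10H14O2.
M = 10×12.011 + 14×1.008 + 2×15.999 = 166.22 g/mol.

166.22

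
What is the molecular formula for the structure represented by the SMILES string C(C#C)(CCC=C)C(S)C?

C9H14S

Heavy atoms from the SMILES: 9 C, 1 S.
Implicit hydrogens by atom environment:
  4 × C: 1 H each → 4
  3 × C: 2 H each → 6
  1 × C: 3 H
  1 × C: no H
  1 × S: 1 H
  Total hydrogens = 14.
Molecular formula: C9H14S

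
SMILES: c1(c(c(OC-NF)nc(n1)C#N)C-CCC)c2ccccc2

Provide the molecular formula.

C16H17FN4O

Heavy atoms from the SMILES: 16 C, 1 F, 4 N, 1 O.
Implicit hydrogens by atom environment:
  5 × C (aromatic): 1 H each → 5
  5 × C (aromatic): no H
  4 × C: 2 H each → 8
  2 × N (aromatic): no H
  1 × C: 3 H
  1 × C: no H
  1 × F: no H
  1 × N: 1 H
  1 × N: no H
  1 × O: no H
  Total hydrogens = 17.
Molecular formula: C16H17FN4O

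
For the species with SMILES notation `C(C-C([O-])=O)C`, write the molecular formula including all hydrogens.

C4H7O2-

Heavy atoms from the SMILES: 4 C, 2 O.
Implicit hydrogens by atom environment:
  2 × C: 2 H each → 4
  1 × C: 3 H
  1 × C: no H
  1 × O: no H
  1 × O (charge -1): no H
  Total hydrogens = 7.
Net charge -1.
Molecular formula: C4H7O2-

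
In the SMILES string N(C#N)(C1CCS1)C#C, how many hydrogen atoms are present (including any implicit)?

Hydrogens are implicit in SMILES; fill each atom to its normal valence:
  2 × C: 2 H each → 4
  2 × C: 1 H each → 2
  2 × C: no H
  2 × N: no H
  1 × S: no H
  Total hydrogens = 6.

6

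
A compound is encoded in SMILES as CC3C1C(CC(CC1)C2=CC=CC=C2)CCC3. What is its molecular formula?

C17H24

Heavy atoms from the SMILES: 17 C.
Implicit hydrogens by atom environment:
  6 × C: 2 H each → 12
  5 × C (aromatic): 1 H each → 5
  4 × C: 1 H each → 4
  1 × C: 3 H
  1 × C (aromatic): no H
  Total hydrogens = 24.
Molecular formula: C17H24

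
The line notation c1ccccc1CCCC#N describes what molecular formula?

C10H11N

Heavy atoms from the SMILES: 10 C, 1 N.
Implicit hydrogens by atom environment:
  5 × C (aromatic): 1 H each → 5
  3 × C: 2 H each → 6
  1 × C: no H
  1 × C (aromatic): no H
  1 × N: no H
  Total hydrogens = 11.
Molecular formula: C10H11N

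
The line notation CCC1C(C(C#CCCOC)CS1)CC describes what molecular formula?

Heavy atoms from the SMILES: 13 C, 1 O, 1 S.
Implicit hydrogens by atom environment:
  5 × C: 2 H each → 10
  3 × C: 3 H each → 9
  3 × C: 1 H each → 3
  2 × C: no H
  1 × O: no H
  1 × S: no H
  Total hydrogens = 22.
Molecular formula: C13H22OS

C13H22OS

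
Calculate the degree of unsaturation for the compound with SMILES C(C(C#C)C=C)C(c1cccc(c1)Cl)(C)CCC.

7

Molecular formula from the SMILES: C17H21Cl.
DoU = (2C + 2 + N − H − X)/2 = (2·17 + 2 + 0 − 21 − 1)/2 = 14/2 = 7.
(Structurally: 1 ring(s) + 6 π bond(s) = 7.)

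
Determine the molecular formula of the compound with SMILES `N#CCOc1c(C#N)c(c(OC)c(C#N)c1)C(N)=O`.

C12H8N4O3

Heavy atoms from the SMILES: 12 C, 4 N, 3 O.
Implicit hydrogens by atom environment:
  5 × C (aromatic): no H
  4 × C: no H
  3 × N: no H
  3 × O: no H
  1 × C: 3 H
  1 × C: 2 H
  1 × C (aromatic): 1 H
  1 × N: 2 H
  Total hydrogens = 8.
Molecular formula: C12H8N4O3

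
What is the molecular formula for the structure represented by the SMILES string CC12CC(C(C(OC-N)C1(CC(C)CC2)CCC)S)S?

Heavy atoms from the SMILES: 16 C, 1 N, 1 O, 2 S.
Implicit hydrogens by atom environment:
  7 × C: 2 H each → 14
  4 × C: 1 H each → 4
  3 × C: 3 H each → 9
  2 × C: no H
  2 × S: 1 H each → 2
  1 × N: 2 H
  1 × O: no H
  Total hydrogens = 31.
Molecular formula: C16H31NOS2

C16H31NOS2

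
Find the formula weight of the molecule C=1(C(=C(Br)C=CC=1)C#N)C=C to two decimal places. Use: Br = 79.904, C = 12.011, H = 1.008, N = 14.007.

Molecular formula: C9H6BrN.
M = 1×79.904 + 9×12.011 + 6×1.008 + 1×14.007 = 208.06 g/mol.

208.06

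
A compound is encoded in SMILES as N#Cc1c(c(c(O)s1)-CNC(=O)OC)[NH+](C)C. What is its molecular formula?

Heavy atoms from the SMILES: 10 C, 3 N, 3 O, 1 S.
Implicit hydrogens by atom environment:
  4 × C (aromatic): no H
  3 × C: 3 H each → 9
  2 × C: no H
  2 × O: no H
  1 × C: 2 H
  1 × N (charge +1): 1 H
  1 × N: 1 H
  1 × N: no H
  1 × O: 1 H
  1 × S (aromatic): no H
  Total hydrogens = 14.
Net charge +1.
Molecular formula: C10H14N3O3S+

C10H14N3O3S+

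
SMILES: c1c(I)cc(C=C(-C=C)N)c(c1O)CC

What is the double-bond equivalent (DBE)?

6

Molecular formula from the SMILES: C12H14INO.
DoU = (2C + 2 + N − H − X)/2 = (2·12 + 2 + 1 − 14 − 1)/2 = 12/2 = 6.
(Structurally: 1 ring(s) + 5 π bond(s) = 6.)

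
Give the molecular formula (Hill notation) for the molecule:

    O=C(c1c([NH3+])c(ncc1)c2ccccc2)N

Heavy atoms from the SMILES: 12 C, 3 N, 1 O.
Implicit hydrogens by atom environment:
  7 × C (aromatic): 1 H each → 7
  4 × C (aromatic): no H
  1 × C: no H
  1 × N (charge +1): 3 H
  1 × N: 2 H
  1 × N (aromatic): no H
  1 × O: no H
  Total hydrogens = 12.
Net charge +1.
Molecular formula: C12H12N3O+

C12H12N3O+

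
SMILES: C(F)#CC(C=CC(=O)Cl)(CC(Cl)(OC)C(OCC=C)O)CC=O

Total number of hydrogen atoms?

17

Hydrogens are implicit in SMILES; fill each atom to its normal valence:
  5 × C: 1 H each → 5
  5 × C: no H
  4 × C: 2 H each → 8
  4 × O: no H
  2 × Cl: no H
  1 × C: 3 H
  1 × F: no H
  1 × O: 1 H
  Total hydrogens = 17.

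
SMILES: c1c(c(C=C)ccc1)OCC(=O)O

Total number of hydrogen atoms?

10

Hydrogens are implicit in SMILES; fill each atom to its normal valence:
  4 × C (aromatic): 1 H each → 4
  2 × C: 2 H each → 4
  2 × C (aromatic): no H
  2 × O: no H
  1 × C: 1 H
  1 × C: no H
  1 × O: 1 H
  Total hydrogens = 10.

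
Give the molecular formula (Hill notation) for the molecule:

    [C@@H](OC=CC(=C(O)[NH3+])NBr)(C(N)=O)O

Heavy atoms from the SMILES: 1 Br, 6 C, 3 N, 4 O.
Implicit hydrogens by atom environment:
  3 × C: 1 H each → 3
  3 × C: no H
  2 × O: 1 H each → 2
  2 × O: no H
  1 × Br: no H
  1 × N (charge +1): 3 H
  1 × N: 2 H
  1 × N: 1 H
  Total hydrogens = 11.
Net charge +1.
Molecular formula: C6H11BrN3O4+

C6H11BrN3O4+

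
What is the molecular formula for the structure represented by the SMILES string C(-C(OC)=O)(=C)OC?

Heavy atoms from the SMILES: 5 C, 3 O.
Implicit hydrogens by atom environment:
  3 × O: no H
  2 × C: 3 H each → 6
  2 × C: no H
  1 × C: 2 H
  Total hydrogens = 8.
Molecular formula: C5H8O3

C5H8O3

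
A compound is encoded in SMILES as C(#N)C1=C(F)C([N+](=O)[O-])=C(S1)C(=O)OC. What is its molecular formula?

Heavy atoms from the SMILES: 7 C, 1 F, 2 N, 4 O, 1 S.
Implicit hydrogens by atom environment:
  4 × C (aromatic): no H
  3 × O: no H
  2 × C: no H
  1 × C: 3 H
  1 × F: no H
  1 × N: no H
  1 × N (charge +1): no H
  1 × O (charge -1): no H
  1 × S (aromatic): no H
  Total hydrogens = 3.
Molecular formula: C7H3FN2O4S

C7H3FN2O4S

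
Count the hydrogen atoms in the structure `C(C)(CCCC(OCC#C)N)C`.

19

Hydrogens are implicit in SMILES; fill each atom to its normal valence:
  4 × C: 2 H each → 8
  3 × C: 1 H each → 3
  2 × C: 3 H each → 6
  1 × C: no H
  1 × N: 2 H
  1 × O: no H
  Total hydrogens = 19.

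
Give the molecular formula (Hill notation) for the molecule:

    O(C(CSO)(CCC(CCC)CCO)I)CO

C11H23IO4S

Heavy atoms from the SMILES: 11 C, 1 I, 4 O, 1 S.
Implicit hydrogens by atom environment:
  8 × C: 2 H each → 16
  3 × O: 1 H each → 3
  1 × C: 3 H
  1 × C: 1 H
  1 × C: no H
  1 × I: no H
  1 × O: no H
  1 × S: no H
  Total hydrogens = 23.
Molecular formula: C11H23IO4S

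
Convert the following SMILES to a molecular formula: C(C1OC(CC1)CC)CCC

C10H20O

Heavy atoms from the SMILES: 10 C, 1 O.
Implicit hydrogens by atom environment:
  6 × C: 2 H each → 12
  2 × C: 3 H each → 6
  2 × C: 1 H each → 2
  1 × O: no H
  Total hydrogens = 20.
Molecular formula: C10H20O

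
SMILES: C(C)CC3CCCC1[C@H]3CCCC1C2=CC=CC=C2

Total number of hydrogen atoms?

Hydrogens are implicit in SMILES; fill each atom to its normal valence:
  8 × C: 2 H each → 16
  5 × C (aromatic): 1 H each → 5
  4 × C: 1 H each → 4
  1 × C: 3 H
  1 × C (aromatic): no H
  Total hydrogens = 28.

28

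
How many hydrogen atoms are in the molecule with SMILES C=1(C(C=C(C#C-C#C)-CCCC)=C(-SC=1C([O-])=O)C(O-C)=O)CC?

Hydrogens are implicit in SMILES; fill each atom to its normal valence:
  6 × C: no H
  4 × C: 2 H each → 8
  4 × C (aromatic): no H
  3 × C: 3 H each → 9
  3 × O: no H
  2 × C: 1 H each → 2
  1 × O (charge -1): no H
  1 × S (aromatic): no H
  Total hydrogens = 19.

19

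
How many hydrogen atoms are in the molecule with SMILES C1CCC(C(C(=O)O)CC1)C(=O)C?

16

Hydrogens are implicit in SMILES; fill each atom to its normal valence:
  5 × C: 2 H each → 10
  2 × C: 1 H each → 2
  2 × C: no H
  2 × O: no H
  1 × C: 3 H
  1 × O: 1 H
  Total hydrogens = 16.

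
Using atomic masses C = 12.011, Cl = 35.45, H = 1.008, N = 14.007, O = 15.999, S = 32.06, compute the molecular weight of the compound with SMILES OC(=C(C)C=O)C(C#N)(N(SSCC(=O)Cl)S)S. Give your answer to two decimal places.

344.86

Molecular formula: C8H9ClN2O3S4.
M = 8×12.011 + 1×35.45 + 9×1.008 + 2×14.007 + 3×15.999 + 4×32.06 = 344.86 g/mol.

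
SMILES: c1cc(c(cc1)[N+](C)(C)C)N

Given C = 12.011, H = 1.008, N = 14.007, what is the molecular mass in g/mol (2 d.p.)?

151.23

Molecular formula: C9H15N2+.
M = 9×12.011 + 15×1.008 + 2×14.007 = 151.23 g/mol.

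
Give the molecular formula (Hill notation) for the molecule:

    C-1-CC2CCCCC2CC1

C10H18

Heavy atoms from the SMILES: 10 C.
Implicit hydrogens by atom environment:
  8 × C: 2 H each → 16
  2 × C: 1 H each → 2
  Total hydrogens = 18.
Molecular formula: C10H18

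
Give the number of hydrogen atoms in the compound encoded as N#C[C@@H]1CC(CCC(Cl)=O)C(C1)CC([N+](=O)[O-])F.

Hydrogens are implicit in SMILES; fill each atom to its normal valence:
  5 × C: 2 H each → 10
  4 × C: 1 H each → 4
  2 × C: no H
  2 × O: no H
  1 × Cl: no H
  1 × F: no H
  1 × N: no H
  1 × N (charge +1): no H
  1 × O (charge -1): no H
  Total hydrogens = 14.

14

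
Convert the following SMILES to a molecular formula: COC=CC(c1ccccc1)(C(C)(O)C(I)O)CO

Heavy atoms from the SMILES: 14 C, 1 I, 4 O.
Implicit hydrogens by atom environment:
  5 × C (aromatic): 1 H each → 5
  3 × C: 1 H each → 3
  3 × O: 1 H each → 3
  2 × C: 3 H each → 6
  2 × C: no H
  1 × C: 2 H
  1 × C (aromatic): no H
  1 × I: no H
  1 × O: no H
  Total hydrogens = 19.
Molecular formula: C14H19IO4

C14H19IO4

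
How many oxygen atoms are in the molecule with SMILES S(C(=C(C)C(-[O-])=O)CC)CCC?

The symbol for oxygen appears 2 times in the SMILES.

2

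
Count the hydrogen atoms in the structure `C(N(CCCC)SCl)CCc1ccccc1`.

20

Hydrogens are implicit in SMILES; fill each atom to its normal valence:
  6 × C: 2 H each → 12
  5 × C (aromatic): 1 H each → 5
  1 × C: 3 H
  1 × C (aromatic): no H
  1 × Cl: no H
  1 × N: no H
  1 × S: no H
  Total hydrogens = 20.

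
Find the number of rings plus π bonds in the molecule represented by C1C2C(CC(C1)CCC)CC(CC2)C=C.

3

Molecular formula from the SMILES: C15H26.
DoU = (2C + 2 + N − H − X)/2 = (2·15 + 2 + 0 − 26 − 0)/2 = 6/2 = 3.
(Structurally: 2 ring(s) + 1 π bond(s) = 3.)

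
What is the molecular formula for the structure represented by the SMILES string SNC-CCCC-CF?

C6H14FNS

Heavy atoms from the SMILES: 6 C, 1 F, 1 N, 1 S.
Implicit hydrogens by atom environment:
  6 × C: 2 H each → 12
  1 × F: no H
  1 × N: 1 H
  1 × S: 1 H
  Total hydrogens = 14.
Molecular formula: C6H14FNS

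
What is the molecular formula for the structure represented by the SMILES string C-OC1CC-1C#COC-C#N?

C8H9NO2

Heavy atoms from the SMILES: 8 C, 1 N, 2 O.
Implicit hydrogens by atom environment:
  3 × C: no H
  2 × C: 2 H each → 4
  2 × C: 1 H each → 2
  2 × O: no H
  1 × C: 3 H
  1 × N: no H
  Total hydrogens = 9.
Molecular formula: C8H9NO2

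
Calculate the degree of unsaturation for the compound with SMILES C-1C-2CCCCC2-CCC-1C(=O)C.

Molecular formula from the SMILES: C12H20O.
DoU = (2C + 2 + N − H − X)/2 = (2·12 + 2 + 0 − 20 − 0)/2 = 6/2 = 3.
(Structurally: 2 ring(s) + 1 π bond(s) = 3.)

3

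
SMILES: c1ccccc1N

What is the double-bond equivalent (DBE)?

4

Molecular formula from the SMILES: C6H7N.
DoU = (2C + 2 + N − H − X)/2 = (2·6 + 2 + 1 − 7 − 0)/2 = 8/2 = 4.
(Structurally: 1 ring(s) + 3 π bond(s) = 4.)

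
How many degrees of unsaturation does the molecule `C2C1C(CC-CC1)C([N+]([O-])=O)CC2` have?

3

Molecular formula from the SMILES: C10H17NO2.
DoU = (2C + 2 + N − H − X)/2 = (2·10 + 2 + 1 − 17 − 0)/2 = 6/2 = 3.
(Structurally: 2 ring(s) + 1 π bond(s) = 3.)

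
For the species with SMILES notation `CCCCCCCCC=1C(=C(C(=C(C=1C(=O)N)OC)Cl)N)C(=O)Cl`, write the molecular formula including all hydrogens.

C17H24Cl2N2O3

Heavy atoms from the SMILES: 17 C, 2 Cl, 2 N, 3 O.
Implicit hydrogens by atom environment:
  7 × C: 2 H each → 14
  6 × C (aromatic): no H
  3 × O: no H
  2 × C: 3 H each → 6
  2 × C: no H
  2 × Cl: no H
  2 × N: 2 H each → 4
  Total hydrogens = 24.
Molecular formula: C17H24Cl2N2O3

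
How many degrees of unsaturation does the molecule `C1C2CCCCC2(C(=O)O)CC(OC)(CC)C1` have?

Molecular formula from the SMILES: C14H24O3.
DoU = (2C + 2 + N − H − X)/2 = (2·14 + 2 + 0 − 24 − 0)/2 = 6/2 = 3.
(Structurally: 2 ring(s) + 1 π bond(s) = 3.)

3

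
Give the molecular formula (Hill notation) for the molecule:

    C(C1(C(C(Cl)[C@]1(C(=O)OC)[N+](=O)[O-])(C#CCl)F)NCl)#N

C9H5Cl3FN3O4

Heavy atoms from the SMILES: 9 C, 3 Cl, 1 F, 3 N, 4 O.
Implicit hydrogens by atom environment:
  7 × C: no H
  3 × Cl: no H
  3 × O: no H
  1 × C: 3 H
  1 × C: 1 H
  1 × F: no H
  1 × N: 1 H
  1 × N (charge +1): no H
  1 × N: no H
  1 × O (charge -1): no H
  Total hydrogens = 5.
Molecular formula: C9H5Cl3FN3O4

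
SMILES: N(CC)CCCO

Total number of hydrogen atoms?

Hydrogens are implicit in SMILES; fill each atom to its normal valence:
  4 × C: 2 H each → 8
  1 × C: 3 H
  1 × N: 1 H
  1 × O: 1 H
  Total hydrogens = 13.

13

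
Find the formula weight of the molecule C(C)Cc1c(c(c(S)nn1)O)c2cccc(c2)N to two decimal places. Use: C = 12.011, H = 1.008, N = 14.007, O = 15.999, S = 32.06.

Molecular formula: C13H15N3OS.
M = 13×12.011 + 15×1.008 + 3×14.007 + 1×15.999 + 1×32.06 = 261.34 g/mol.

261.34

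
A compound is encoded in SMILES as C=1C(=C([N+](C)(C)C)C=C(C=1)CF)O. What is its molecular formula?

Heavy atoms from the SMILES: 10 C, 1 F, 1 N, 1 O.
Implicit hydrogens by atom environment:
  3 × C: 3 H each → 9
  3 × C (aromatic): 1 H each → 3
  3 × C (aromatic): no H
  1 × C: 2 H
  1 × F: no H
  1 × N (charge +1): no H
  1 × O: 1 H
  Total hydrogens = 15.
Net charge +1.
Molecular formula: C10H15FNO+

C10H15FNO+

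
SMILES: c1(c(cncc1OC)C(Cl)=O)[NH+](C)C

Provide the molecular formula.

Heavy atoms from the SMILES: 9 C, 1 Cl, 2 N, 2 O.
Implicit hydrogens by atom environment:
  3 × C: 3 H each → 9
  3 × C (aromatic): no H
  2 × C (aromatic): 1 H each → 2
  2 × O: no H
  1 × C: no H
  1 × Cl: no H
  1 × N (charge +1): 1 H
  1 × N (aromatic): no H
  Total hydrogens = 12.
Net charge +1.
Molecular formula: C9H12ClN2O2+

C9H12ClN2O2+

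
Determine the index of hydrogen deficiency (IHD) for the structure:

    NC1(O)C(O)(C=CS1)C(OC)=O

Molecular formula from the SMILES: C6H9NO4S.
DoU = (2C + 2 + N − H − X)/2 = (2·6 + 2 + 1 − 9 − 0)/2 = 6/2 = 3.
(Structurally: 1 ring(s) + 2 π bond(s) = 3.)

3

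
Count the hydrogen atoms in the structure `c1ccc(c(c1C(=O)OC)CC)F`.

Hydrogens are implicit in SMILES; fill each atom to its normal valence:
  3 × C (aromatic): 1 H each → 3
  3 × C (aromatic): no H
  2 × C: 3 H each → 6
  2 × O: no H
  1 × C: 2 H
  1 × C: no H
  1 × F: no H
  Total hydrogens = 11.

11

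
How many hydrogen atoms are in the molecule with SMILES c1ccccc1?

6

Hydrogens are implicit in SMILES; fill each atom to its normal valence:
  6 × C (aromatic): 1 H each → 6
  Total hydrogens = 6.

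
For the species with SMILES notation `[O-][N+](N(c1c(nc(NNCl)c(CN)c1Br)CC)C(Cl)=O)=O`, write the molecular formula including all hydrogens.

C9H11BrCl2N6O3

Heavy atoms from the SMILES: 1 Br, 9 C, 2 Cl, 6 N, 3 O.
Implicit hydrogens by atom environment:
  5 × C (aromatic): no H
  2 × C: 2 H each → 4
  2 × Cl: no H
  2 × N: 1 H each → 2
  2 × O: no H
  1 × Br: no H
  1 × C: 3 H
  1 × C: no H
  1 × N: 2 H
  1 × N (aromatic): no H
  1 × N: no H
  1 × N (charge +1): no H
  1 × O (charge -1): no H
  Total hydrogens = 11.
Molecular formula: C9H11BrCl2N6O3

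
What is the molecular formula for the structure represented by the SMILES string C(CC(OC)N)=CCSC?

Heavy atoms from the SMILES: 7 C, 1 N, 1 O, 1 S.
Implicit hydrogens by atom environment:
  3 × C: 1 H each → 3
  2 × C: 3 H each → 6
  2 × C: 2 H each → 4
  1 × N: 2 H
  1 × O: no H
  1 × S: no H
  Total hydrogens = 15.
Molecular formula: C7H15NOS

C7H15NOS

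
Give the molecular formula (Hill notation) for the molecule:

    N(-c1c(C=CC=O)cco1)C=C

C9H9NO2

Heavy atoms from the SMILES: 9 C, 1 N, 2 O.
Implicit hydrogens by atom environment:
  4 × C: 1 H each → 4
  2 × C (aromatic): 1 H each → 2
  2 × C (aromatic): no H
  1 × C: 2 H
  1 × N: 1 H
  1 × O (aromatic): no H
  1 × O: no H
  Total hydrogens = 9.
Molecular formula: C9H9NO2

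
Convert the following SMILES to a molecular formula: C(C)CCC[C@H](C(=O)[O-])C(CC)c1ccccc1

C16H23O2-

Heavy atoms from the SMILES: 16 C, 2 O.
Implicit hydrogens by atom environment:
  5 × C: 2 H each → 10
  5 × C (aromatic): 1 H each → 5
  2 × C: 3 H each → 6
  2 × C: 1 H each → 2
  1 × C: no H
  1 × C (aromatic): no H
  1 × O: no H
  1 × O (charge -1): no H
  Total hydrogens = 23.
Net charge -1.
Molecular formula: C16H23O2-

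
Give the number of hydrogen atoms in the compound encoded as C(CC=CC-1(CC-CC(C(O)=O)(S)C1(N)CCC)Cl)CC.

28

Hydrogens are implicit in SMILES; fill each atom to its normal valence:
  8 × C: 2 H each → 16
  4 × C: no H
  2 × C: 3 H each → 6
  2 × C: 1 H each → 2
  1 × Cl: no H
  1 × N: 2 H
  1 × O: 1 H
  1 × O: no H
  1 × S: 1 H
  Total hydrogens = 28.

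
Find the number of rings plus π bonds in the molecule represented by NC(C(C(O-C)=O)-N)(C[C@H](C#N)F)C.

Molecular formula from the SMILES: C8H14FN3O2.
DoU = (2C + 2 + N − H − X)/2 = (2·8 + 2 + 3 − 14 − 1)/2 = 6/2 = 3.
(Structurally: 0 ring(s) + 3 π bond(s) = 3.)

3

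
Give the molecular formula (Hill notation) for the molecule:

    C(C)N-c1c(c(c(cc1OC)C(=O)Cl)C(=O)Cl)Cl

Heavy atoms from the SMILES: 11 C, 3 Cl, 1 N, 3 O.
Implicit hydrogens by atom environment:
  5 × C (aromatic): no H
  3 × Cl: no H
  3 × O: no H
  2 × C: 3 H each → 6
  2 × C: no H
  1 × C: 2 H
  1 × C (aromatic): 1 H
  1 × N: 1 H
  Total hydrogens = 10.
Molecular formula: C11H10Cl3NO3

C11H10Cl3NO3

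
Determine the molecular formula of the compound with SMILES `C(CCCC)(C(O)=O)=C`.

Heavy atoms from the SMILES: 7 C, 2 O.
Implicit hydrogens by atom environment:
  4 × C: 2 H each → 8
  2 × C: no H
  1 × C: 3 H
  1 × O: 1 H
  1 × O: no H
  Total hydrogens = 12.
Molecular formula: C7H12O2

C7H12O2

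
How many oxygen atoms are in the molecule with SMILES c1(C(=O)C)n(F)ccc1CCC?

The symbol for oxygen appears 1 time in the SMILES.

1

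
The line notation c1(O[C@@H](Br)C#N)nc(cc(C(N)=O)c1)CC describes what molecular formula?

C10H10BrN3O2

Heavy atoms from the SMILES: 1 Br, 10 C, 3 N, 2 O.
Implicit hydrogens by atom environment:
  3 × C (aromatic): no H
  2 × C (aromatic): 1 H each → 2
  2 × C: no H
  2 × O: no H
  1 × Br: no H
  1 × C: 3 H
  1 × C: 2 H
  1 × C: 1 H
  1 × N: 2 H
  1 × N (aromatic): no H
  1 × N: no H
  Total hydrogens = 10.
Molecular formula: C10H10BrN3O2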